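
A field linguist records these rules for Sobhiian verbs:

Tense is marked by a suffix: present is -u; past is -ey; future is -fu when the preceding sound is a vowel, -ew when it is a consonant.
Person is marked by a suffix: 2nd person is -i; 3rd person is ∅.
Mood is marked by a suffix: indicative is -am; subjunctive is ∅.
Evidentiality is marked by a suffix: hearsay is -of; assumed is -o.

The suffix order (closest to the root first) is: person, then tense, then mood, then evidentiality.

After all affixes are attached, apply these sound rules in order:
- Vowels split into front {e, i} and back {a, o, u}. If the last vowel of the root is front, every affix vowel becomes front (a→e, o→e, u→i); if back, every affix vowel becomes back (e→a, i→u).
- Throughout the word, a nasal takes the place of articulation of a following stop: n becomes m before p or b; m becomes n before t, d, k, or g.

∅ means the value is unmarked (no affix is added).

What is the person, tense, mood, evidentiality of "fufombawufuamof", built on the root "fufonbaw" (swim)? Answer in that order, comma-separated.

Segment: fufonbaw-i-fu-am-of.
person: -i → 2nd person.
tense: -fu/ew → future.
mood: -am → indicative.
evidentiality: -of → hearsay.

2nd person, future, indicative, hearsay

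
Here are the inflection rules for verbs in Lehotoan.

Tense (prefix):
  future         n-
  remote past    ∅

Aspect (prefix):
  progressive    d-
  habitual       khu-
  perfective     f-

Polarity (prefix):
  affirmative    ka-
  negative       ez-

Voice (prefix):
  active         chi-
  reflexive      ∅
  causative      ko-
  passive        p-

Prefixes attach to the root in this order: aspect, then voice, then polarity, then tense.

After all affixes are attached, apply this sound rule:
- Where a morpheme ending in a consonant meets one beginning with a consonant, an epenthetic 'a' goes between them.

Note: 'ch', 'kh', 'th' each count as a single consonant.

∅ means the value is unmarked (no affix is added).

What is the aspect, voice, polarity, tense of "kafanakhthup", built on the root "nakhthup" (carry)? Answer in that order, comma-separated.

Segment: ka-f-nakhthup.
aspect: f- → perfective.
voice: ∅ → reflexive.
polarity: ka- → affirmative.
tense: ∅ → remote past.

perfective, reflexive, affirmative, remote past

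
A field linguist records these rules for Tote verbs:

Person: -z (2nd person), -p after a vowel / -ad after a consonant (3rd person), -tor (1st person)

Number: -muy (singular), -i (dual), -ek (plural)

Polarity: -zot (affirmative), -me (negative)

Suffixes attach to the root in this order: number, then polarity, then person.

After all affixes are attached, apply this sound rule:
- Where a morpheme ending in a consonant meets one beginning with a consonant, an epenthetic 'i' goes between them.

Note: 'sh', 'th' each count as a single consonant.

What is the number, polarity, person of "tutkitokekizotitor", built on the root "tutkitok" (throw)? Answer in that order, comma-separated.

plural, affirmative, 1st person

Segment: tutkitok-ek-zot-tor.
number: -ek → plural.
polarity: -zot → affirmative.
person: -tor → 1st person.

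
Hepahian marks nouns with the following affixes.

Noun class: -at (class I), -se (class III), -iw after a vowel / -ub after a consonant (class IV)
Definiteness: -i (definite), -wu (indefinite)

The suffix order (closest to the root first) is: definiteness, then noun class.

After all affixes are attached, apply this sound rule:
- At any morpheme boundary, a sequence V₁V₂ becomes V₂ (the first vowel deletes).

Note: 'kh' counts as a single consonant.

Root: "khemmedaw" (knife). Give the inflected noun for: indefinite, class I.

Attach definiteness indefinite -wu → khemmedawwu.
Attach noun class class I -at → khemmedawwuat.
Apply vowel deletion: khemmedawwuat → khemmedawwat.

khemmedawwat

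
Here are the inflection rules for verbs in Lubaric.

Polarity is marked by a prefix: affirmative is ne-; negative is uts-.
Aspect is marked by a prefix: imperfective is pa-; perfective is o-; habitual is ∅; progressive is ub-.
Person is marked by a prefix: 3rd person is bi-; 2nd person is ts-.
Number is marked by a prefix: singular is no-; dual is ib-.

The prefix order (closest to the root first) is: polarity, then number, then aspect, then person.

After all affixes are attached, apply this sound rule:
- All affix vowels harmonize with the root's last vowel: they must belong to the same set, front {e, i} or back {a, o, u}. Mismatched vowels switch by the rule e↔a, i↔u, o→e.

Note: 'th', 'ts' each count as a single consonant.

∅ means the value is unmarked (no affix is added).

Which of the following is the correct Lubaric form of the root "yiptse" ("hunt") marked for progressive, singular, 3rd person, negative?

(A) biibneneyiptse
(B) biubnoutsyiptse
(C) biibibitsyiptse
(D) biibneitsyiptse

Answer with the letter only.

Attach polarity negative uts- → utsyiptse.
Attach number singular no- → noutsyiptse.
Attach aspect progressive ub- → ubnoutsyiptse.
Attach person 3rd person bi- → biubnoutsyiptse.
Apply vowel harmony: biubnoutsyiptse → biibneitsyiptse.
So the correct form is biibneitsyiptse, option (D).
(A) biibneneyiptse is wrong: it uses affirmative instead of negative for polarity.
(C) biibibitsyiptse is wrong: it uses dual instead of singular for number.
(B) biubnoutsyiptse is wrong: it fails to apply the sound rule(s).

D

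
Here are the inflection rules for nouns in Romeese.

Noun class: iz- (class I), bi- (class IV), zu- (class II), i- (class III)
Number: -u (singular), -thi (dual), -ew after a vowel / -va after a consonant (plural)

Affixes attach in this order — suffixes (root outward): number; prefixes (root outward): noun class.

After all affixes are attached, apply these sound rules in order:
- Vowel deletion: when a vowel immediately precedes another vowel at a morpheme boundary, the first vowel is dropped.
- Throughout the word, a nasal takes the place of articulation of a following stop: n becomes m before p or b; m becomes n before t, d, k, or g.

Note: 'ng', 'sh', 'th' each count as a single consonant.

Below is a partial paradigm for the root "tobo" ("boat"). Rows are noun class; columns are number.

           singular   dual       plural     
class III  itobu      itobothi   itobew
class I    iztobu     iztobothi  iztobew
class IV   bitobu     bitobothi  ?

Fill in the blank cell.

Attach number plural -ew (after vowel 'o') → toboew.
Attach noun class class IV bi- → bitoboew.
Apply vowel deletion: bitoboew → bitobew.
Nasal assimilation: no change.

bitobew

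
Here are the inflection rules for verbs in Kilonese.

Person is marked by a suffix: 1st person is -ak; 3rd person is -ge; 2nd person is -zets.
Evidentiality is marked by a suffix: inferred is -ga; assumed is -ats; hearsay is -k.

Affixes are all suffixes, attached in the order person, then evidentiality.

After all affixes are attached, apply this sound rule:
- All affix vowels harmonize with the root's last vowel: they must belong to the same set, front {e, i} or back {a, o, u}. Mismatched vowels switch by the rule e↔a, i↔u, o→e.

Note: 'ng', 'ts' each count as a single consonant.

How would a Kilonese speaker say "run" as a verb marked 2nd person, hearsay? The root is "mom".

momzatsk

Attach person 2nd person -zets → momzets.
Attach evidentiality hearsay -k → momzetsk.
Apply vowel harmony: momzetsk → momzatsk.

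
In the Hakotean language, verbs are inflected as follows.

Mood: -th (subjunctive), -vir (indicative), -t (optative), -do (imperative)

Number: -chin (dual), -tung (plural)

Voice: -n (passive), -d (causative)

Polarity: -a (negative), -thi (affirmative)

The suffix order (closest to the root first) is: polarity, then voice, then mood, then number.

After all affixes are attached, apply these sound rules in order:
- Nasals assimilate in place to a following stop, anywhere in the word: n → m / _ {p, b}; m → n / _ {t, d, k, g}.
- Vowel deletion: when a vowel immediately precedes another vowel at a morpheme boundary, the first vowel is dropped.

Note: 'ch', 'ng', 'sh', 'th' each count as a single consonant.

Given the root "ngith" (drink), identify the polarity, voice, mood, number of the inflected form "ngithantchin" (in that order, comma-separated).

negative, passive, optative, dual

Segment: ngith-a-n-t-chin.
polarity: -a → negative.
voice: -n → passive.
mood: -t → optative.
number: -chin → dual.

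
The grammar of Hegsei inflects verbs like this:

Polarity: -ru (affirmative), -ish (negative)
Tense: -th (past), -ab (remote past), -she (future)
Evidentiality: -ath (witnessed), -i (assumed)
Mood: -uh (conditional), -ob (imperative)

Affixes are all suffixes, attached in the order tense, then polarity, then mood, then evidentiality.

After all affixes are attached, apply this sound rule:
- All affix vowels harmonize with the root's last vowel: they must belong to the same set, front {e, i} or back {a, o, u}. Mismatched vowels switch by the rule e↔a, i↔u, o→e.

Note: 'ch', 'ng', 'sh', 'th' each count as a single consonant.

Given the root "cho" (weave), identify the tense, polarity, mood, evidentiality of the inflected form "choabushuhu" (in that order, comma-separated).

remote past, negative, conditional, assumed

Segment: cho-ab-ish-uh-i.
tense: -ab → remote past.
polarity: -ish → negative.
mood: -uh → conditional.
evidentiality: -i → assumed.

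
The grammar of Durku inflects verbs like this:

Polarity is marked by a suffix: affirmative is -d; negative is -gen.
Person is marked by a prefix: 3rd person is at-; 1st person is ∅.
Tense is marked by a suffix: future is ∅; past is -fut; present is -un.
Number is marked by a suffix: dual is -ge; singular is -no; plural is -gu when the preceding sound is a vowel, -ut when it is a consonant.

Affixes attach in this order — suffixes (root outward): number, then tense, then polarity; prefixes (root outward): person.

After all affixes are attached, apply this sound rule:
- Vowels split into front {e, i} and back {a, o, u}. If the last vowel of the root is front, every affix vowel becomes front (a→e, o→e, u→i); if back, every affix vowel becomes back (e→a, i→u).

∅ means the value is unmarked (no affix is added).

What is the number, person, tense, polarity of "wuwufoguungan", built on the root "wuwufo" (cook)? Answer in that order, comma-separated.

plural, 1st person, present, negative

Segment: wuwufo-gu-un-gen.
number: -gu/ut → plural.
person: ∅ → 1st person.
tense: -un → present.
polarity: -gen → negative.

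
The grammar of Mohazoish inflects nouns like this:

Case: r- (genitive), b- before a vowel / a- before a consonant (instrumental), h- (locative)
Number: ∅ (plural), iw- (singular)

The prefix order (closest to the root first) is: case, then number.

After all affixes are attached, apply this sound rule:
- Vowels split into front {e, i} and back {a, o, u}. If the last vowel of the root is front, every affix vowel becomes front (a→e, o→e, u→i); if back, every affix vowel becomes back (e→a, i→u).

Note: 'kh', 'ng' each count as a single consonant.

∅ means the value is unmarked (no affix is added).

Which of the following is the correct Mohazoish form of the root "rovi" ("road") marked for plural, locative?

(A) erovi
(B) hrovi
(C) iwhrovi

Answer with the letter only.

B

Attach case locative h- → hrovi.
number = plural: zero marking, form stays hrovi.
Vowel harmony: no change.
So the correct form is hrovi, option (B).
(C) iwhrovi is wrong: it uses singular instead of plural for number.
(A) erovi is wrong: it uses instrumental instead of locative for case.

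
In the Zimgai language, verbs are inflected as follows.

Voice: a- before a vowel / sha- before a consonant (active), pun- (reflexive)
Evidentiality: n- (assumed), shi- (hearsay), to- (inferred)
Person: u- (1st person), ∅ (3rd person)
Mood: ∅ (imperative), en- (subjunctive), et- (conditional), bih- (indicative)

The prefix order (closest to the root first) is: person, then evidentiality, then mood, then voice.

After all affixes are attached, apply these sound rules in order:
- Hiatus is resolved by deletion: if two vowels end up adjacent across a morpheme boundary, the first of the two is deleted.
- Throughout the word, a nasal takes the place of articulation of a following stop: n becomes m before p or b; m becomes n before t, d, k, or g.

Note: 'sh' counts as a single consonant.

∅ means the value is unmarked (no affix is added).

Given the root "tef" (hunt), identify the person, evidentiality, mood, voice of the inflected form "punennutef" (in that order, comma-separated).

Segment: pun-en-n-u-tef.
person: u- → 1st person.
evidentiality: n- → assumed.
mood: en- → subjunctive.
voice: pun- → reflexive.

1st person, assumed, subjunctive, reflexive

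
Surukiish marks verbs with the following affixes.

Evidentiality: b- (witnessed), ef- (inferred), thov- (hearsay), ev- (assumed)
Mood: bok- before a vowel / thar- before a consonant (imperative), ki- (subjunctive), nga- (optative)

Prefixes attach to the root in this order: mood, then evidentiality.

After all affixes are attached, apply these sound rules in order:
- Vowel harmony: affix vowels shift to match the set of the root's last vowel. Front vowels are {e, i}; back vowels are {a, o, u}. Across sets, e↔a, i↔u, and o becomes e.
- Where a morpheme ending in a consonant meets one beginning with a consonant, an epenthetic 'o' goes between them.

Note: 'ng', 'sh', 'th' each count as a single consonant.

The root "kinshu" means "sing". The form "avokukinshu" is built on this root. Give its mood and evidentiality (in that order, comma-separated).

Segment: ev-ki-kinshu.
mood: ki- → subjunctive.
evidentiality: ev- → assumed.

subjunctive, assumed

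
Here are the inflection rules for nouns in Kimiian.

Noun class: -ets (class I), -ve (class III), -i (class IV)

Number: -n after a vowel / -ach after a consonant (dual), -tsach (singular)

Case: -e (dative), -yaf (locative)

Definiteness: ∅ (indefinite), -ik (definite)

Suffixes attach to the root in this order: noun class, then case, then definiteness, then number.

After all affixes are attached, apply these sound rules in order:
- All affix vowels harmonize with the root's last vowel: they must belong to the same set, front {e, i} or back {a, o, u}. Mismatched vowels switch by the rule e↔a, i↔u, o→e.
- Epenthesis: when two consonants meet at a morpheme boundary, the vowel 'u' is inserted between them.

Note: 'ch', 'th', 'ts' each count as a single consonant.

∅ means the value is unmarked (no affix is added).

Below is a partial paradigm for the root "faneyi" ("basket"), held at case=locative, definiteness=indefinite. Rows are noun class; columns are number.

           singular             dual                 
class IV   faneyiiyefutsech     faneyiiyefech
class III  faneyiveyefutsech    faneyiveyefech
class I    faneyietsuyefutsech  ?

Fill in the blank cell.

Attach noun class class I -ets → faneyiets.
Attach case locative -yaf → faneyietsyaf.
definiteness = indefinite: zero marking, form stays faneyietsyaf.
Attach number dual -ach (after consonant 'f') → faneyietsyafach.
Apply vowel harmony: faneyietsyafach → faneyietsyefech.
Apply epenthesis: faneyietsyefech → faneyietsuyefech.

faneyietsuyefech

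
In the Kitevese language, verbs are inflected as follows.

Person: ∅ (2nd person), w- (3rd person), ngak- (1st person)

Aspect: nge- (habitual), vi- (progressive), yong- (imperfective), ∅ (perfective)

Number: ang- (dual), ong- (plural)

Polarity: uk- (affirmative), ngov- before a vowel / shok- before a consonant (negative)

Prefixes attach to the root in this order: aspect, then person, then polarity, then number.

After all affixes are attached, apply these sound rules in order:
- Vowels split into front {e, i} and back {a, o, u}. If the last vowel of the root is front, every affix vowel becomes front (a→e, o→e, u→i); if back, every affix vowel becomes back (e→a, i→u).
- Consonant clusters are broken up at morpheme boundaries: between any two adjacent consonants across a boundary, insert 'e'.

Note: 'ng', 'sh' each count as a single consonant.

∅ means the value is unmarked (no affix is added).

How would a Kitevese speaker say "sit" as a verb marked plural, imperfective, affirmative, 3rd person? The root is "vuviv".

engikeweyengevuviv

Attach aspect imperfective yong- → yongvuviv.
Attach person 3rd person w- → wyongvuviv.
Attach polarity affirmative uk- → ukwyongvuviv.
Attach number plural ong- → ongukwyongvuviv.
Apply vowel harmony: ongukwyongvuviv → engikwyengvuviv.
Apply epenthesis: engikwyengvuviv → engikeweyengevuviv.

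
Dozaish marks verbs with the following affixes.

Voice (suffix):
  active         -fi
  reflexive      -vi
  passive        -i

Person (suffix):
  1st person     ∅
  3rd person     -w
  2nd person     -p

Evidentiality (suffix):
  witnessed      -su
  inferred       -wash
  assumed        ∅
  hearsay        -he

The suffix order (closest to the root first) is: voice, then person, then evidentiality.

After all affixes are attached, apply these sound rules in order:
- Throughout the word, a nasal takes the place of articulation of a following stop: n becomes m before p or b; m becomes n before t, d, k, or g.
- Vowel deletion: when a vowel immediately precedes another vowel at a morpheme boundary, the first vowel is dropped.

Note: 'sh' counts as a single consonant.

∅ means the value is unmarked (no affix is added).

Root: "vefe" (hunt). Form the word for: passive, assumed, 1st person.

vefi

Attach voice passive -i → vefei.
person = 1st person: zero marking, form stays vefei.
evidentiality = assumed: zero marking, form stays vefei.
Nasal assimilation: no change.
Apply vowel deletion: vefei → vefi.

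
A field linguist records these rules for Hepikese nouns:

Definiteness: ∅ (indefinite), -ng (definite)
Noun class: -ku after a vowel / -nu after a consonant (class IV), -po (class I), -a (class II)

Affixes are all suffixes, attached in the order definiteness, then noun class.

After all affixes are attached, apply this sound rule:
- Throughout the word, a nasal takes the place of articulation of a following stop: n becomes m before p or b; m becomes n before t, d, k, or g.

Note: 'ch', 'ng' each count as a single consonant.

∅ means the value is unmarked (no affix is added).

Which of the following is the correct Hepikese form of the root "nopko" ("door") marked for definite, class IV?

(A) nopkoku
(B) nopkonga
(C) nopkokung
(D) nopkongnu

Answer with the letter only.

Attach definiteness definite -ng → nopkong.
Attach noun class class IV -nu (after consonant 'ng') → nopkongnu.
Nasal assimilation: no change.
So the correct form is nopkongnu, option (D).
(C) nopkokung is wrong: it has the affixes in the wrong order.
(B) nopkonga is wrong: it uses class II instead of class IV for noun class.
(A) nopkoku is wrong: it uses indefinite instead of definite for definiteness.

D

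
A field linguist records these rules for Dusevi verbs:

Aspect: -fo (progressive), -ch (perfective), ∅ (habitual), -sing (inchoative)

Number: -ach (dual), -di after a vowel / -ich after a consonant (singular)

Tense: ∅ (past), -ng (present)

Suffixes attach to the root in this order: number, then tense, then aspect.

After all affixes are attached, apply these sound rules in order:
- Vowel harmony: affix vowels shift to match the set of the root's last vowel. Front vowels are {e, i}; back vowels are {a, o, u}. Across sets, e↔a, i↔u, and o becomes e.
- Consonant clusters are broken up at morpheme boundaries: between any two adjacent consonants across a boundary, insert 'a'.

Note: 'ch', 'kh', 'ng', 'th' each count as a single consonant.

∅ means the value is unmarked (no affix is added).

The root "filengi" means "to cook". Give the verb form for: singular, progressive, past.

Attach number singular -di (after vowel 'i') → filengidi.
tense = past: zero marking, form stays filengidi.
Attach aspect progressive -fo → filengidifo.
Apply vowel harmony: filengidifo → filengidife.
Epenthesis: no change.

filengidife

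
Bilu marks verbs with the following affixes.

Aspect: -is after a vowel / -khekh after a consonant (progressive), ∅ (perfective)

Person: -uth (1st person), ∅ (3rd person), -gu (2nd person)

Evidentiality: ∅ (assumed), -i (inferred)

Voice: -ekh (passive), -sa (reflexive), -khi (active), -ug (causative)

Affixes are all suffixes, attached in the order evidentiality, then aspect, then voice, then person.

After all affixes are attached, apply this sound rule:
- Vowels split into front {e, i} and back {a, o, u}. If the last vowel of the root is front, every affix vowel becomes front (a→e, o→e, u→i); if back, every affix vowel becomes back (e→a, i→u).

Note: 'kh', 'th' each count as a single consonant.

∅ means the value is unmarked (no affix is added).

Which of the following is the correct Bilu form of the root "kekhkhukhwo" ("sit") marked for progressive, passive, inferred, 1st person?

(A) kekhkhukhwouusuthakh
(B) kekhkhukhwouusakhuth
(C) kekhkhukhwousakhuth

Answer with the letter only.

B

Attach evidentiality inferred -i → kekhkhukhwoi.
Attach aspect progressive -is (after vowel 'i') → kekhkhukhwoiis.
Attach voice passive -ekh → kekhkhukhwoiisekh.
Attach person 1st person -uth → kekhkhukhwoiisekhuth.
Apply vowel harmony: kekhkhukhwoiisekhuth → kekhkhukhwouusakhuth.
So the correct form is kekhkhukhwouusakhuth, option (B).
(C) kekhkhukhwousakhuth is wrong: it uses assumed instead of inferred for evidentiality.
(A) kekhkhukhwouusuthakh is wrong: it has the affixes in the wrong order.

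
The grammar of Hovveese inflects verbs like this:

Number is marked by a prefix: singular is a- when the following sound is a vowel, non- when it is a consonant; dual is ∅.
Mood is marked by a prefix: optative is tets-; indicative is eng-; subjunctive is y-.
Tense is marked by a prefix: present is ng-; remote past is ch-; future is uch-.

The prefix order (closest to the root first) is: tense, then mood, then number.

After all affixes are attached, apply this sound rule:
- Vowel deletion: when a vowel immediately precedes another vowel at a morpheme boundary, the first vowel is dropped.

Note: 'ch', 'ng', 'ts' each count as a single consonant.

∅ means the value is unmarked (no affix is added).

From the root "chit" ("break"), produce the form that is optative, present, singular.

Attach tense present ng- → ngchit.
Attach mood optative tets- → tetsngchit.
Attach number singular non- (before consonant 't') → nontetsngchit.
Vowel deletion: no change.

nontetsngchit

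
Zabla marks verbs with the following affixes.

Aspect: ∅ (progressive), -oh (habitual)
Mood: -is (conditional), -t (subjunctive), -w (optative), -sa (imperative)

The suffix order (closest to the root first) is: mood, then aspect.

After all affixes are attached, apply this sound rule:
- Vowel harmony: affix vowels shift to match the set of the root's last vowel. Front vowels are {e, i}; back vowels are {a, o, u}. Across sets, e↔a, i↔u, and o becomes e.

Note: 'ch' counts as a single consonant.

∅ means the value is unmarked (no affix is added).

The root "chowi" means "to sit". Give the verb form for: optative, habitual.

Attach mood optative -w → chowiw.
Attach aspect habitual -oh → chowiwoh.
Apply vowel harmony: chowiwoh → chowiweh.

chowiweh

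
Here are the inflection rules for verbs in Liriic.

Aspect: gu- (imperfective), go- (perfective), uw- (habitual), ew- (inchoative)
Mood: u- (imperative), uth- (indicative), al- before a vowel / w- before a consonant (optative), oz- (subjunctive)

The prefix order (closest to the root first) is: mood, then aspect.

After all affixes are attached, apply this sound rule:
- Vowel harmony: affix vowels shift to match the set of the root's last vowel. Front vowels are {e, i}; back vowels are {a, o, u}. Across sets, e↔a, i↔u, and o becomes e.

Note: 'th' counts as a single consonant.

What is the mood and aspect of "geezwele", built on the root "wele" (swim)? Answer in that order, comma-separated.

Segment: go-oz-wele.
mood: oz- → subjunctive.
aspect: go- → perfective.

subjunctive, perfective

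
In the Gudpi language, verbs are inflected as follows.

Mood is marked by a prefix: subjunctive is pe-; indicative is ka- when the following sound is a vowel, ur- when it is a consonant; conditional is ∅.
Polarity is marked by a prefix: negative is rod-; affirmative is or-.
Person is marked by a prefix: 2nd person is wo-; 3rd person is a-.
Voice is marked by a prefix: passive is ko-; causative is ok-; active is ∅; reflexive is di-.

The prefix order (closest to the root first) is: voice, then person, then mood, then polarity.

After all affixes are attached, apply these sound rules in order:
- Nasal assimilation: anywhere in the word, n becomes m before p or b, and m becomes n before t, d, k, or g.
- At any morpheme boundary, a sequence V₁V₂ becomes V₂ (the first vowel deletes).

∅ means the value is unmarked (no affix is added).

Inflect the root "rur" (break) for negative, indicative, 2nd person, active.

voice = active: zero marking, form stays rur.
Attach person 2nd person wo- → worur.
Attach mood indicative ur- (before consonant 'w') → urworur.
Attach polarity negative rod- → rodurworur.
Nasal assimilation: no change.
Vowel deletion: no change.

rodurworur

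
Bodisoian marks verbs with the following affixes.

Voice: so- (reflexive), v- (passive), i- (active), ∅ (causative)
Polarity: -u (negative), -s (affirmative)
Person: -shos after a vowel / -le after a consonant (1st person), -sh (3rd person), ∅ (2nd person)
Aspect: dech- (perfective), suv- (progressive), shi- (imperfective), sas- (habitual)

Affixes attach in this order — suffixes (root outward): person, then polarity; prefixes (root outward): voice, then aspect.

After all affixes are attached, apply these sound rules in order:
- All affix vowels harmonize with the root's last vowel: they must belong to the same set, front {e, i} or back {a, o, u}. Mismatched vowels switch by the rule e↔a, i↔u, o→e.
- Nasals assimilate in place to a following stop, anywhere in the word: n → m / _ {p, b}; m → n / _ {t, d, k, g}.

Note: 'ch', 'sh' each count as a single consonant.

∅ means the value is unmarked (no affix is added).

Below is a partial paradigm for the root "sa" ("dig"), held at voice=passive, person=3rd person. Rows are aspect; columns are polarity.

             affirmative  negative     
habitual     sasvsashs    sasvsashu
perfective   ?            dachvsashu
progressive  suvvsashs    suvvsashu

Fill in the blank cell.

dachvsashs

Attach voice passive v- → vsa.
Attach person 3rd person -sh → vsash.
Attach aspect perfective dech- → dechvsash.
Attach polarity affirmative -s → dechvsashs.
Apply vowel harmony: dechvsashs → dachvsashs.
Nasal assimilation: no change.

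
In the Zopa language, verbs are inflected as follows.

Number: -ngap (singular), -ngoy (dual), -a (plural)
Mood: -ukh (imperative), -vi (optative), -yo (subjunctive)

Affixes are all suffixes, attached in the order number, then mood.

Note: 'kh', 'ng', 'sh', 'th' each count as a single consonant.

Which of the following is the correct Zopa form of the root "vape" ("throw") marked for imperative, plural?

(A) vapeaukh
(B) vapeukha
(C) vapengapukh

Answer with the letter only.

A

Attach number plural -a → vapea.
Attach mood imperative -ukh → vapeaukh.
So the correct form is vapeaukh, option (A).
(B) vapeukha is wrong: it has the affixes in the wrong order.
(C) vapengapukh is wrong: it uses singular instead of plural for number.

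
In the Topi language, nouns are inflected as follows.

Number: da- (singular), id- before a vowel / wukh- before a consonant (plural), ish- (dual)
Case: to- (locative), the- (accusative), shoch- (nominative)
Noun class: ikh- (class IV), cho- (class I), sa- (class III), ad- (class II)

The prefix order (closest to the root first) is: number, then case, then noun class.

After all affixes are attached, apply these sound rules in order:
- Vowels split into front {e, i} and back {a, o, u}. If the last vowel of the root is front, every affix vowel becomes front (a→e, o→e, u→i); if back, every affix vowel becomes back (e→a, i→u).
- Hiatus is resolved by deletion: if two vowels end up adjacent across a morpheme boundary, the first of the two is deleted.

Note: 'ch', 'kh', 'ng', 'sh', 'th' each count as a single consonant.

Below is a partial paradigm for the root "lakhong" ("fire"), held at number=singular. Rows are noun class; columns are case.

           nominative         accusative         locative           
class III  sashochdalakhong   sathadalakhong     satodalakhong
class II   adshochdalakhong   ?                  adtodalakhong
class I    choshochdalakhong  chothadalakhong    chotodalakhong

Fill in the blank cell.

adthadalakhong

Attach number singular da- → dalakhong.
Attach case accusative the- → thedalakhong.
Attach noun class class II ad- → adthedalakhong.
Apply vowel harmony: adthedalakhong → adthadalakhong.
Vowel deletion: no change.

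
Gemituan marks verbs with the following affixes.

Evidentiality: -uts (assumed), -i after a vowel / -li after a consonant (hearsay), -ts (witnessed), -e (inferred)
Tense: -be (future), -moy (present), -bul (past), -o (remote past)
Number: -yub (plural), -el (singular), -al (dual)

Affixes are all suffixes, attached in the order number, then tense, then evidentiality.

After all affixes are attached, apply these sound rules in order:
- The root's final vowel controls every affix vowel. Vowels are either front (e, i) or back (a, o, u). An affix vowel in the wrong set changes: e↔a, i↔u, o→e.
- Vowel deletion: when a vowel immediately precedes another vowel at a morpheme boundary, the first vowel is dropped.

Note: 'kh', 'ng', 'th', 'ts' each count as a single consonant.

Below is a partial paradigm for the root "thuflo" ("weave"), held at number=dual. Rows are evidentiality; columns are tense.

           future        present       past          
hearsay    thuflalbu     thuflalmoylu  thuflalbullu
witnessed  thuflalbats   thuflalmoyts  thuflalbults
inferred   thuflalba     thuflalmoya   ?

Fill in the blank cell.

Attach number dual -al → thufloal.
Attach tense past -bul → thufloalbul.
Attach evidentiality inferred -e → thufloalbule.
Apply vowel harmony: thufloalbule → thufloalbula.
Apply vowel deletion: thufloalbula → thuflalbula.

thuflalbula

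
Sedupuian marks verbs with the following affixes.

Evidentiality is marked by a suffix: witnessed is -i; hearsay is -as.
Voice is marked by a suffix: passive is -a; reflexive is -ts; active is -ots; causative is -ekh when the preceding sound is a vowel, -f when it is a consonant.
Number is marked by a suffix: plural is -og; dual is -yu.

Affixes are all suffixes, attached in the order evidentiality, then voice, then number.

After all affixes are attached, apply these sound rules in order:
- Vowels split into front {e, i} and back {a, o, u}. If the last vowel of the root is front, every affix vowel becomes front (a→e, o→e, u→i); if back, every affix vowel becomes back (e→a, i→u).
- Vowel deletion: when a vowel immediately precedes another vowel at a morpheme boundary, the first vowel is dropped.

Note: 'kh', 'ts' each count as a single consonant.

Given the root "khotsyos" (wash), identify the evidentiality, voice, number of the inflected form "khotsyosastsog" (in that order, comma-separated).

hearsay, reflexive, plural

Segment: khotsyos-as-ts-og.
evidentiality: -as → hearsay.
voice: -ts → reflexive.
number: -og → plural.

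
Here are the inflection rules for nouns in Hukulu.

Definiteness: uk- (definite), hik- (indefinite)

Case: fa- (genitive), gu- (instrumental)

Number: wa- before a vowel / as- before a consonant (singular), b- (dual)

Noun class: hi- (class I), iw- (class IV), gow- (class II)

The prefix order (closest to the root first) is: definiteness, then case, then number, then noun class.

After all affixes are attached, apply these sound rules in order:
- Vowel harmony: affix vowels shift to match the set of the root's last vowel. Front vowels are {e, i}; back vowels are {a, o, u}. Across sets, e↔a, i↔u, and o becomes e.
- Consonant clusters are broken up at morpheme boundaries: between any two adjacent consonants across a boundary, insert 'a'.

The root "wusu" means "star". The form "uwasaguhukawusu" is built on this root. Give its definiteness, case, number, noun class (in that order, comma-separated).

indefinite, instrumental, singular, class IV

Segment: iw-as-gu-hik-wusu.
definiteness: hik- → indefinite.
case: gu- → instrumental.
number: wa/as- → singular.
noun class: iw- → class IV.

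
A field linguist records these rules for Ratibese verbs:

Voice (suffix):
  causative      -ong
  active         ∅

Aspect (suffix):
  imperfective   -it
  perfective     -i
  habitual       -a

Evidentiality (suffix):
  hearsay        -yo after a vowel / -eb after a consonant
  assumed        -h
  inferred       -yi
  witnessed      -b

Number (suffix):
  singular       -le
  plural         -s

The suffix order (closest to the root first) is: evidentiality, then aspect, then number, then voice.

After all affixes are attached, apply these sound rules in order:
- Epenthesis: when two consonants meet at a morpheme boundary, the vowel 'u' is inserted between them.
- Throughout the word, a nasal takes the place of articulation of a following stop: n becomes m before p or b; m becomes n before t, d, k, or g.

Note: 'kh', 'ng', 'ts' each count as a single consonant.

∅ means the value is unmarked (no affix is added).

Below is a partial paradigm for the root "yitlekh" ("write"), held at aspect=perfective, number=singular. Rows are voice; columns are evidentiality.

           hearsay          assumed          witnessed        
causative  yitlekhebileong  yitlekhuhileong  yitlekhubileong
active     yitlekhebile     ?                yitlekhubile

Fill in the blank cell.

Attach evidentiality assumed -h → yitlekhh.
Attach aspect perfective -i → yitlekhhi.
Attach number singular -le → yitlekhhile.
voice = active: zero marking, form stays yitlekhhile.
Apply epenthesis: yitlekhhile → yitlekhuhile.
Nasal assimilation: no change.

yitlekhuhile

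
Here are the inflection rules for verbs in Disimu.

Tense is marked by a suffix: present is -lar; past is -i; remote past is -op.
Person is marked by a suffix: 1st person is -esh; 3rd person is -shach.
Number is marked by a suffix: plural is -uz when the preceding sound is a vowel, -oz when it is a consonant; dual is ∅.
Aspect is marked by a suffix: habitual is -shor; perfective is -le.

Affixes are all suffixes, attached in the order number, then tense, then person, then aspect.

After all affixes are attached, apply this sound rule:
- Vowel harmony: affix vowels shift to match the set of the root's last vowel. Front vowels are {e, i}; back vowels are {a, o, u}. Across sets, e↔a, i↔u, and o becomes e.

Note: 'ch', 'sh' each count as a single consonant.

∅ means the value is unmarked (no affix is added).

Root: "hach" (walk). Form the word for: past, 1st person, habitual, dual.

number = dual: zero marking, form stays hach.
Attach tense past -i → hachi.
Attach person 1st person -esh → hachiesh.
Attach aspect habitual -shor → hachieshshor.
Apply vowel harmony: hachieshshor → hachuashshor.

hachuashshor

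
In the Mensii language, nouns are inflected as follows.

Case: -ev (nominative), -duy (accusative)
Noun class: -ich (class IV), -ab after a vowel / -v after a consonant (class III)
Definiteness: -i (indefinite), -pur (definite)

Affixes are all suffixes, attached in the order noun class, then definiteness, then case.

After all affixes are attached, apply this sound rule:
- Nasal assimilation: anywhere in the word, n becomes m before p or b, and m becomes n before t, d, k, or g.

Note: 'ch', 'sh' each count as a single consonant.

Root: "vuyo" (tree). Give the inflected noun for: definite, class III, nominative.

Attach noun class class III -ab (after vowel 'o') → vuyoab.
Attach definiteness definite -pur → vuyoabpur.
Attach case nominative -ev → vuyoabpurev.
Nasal assimilation: no change.

vuyoabpurev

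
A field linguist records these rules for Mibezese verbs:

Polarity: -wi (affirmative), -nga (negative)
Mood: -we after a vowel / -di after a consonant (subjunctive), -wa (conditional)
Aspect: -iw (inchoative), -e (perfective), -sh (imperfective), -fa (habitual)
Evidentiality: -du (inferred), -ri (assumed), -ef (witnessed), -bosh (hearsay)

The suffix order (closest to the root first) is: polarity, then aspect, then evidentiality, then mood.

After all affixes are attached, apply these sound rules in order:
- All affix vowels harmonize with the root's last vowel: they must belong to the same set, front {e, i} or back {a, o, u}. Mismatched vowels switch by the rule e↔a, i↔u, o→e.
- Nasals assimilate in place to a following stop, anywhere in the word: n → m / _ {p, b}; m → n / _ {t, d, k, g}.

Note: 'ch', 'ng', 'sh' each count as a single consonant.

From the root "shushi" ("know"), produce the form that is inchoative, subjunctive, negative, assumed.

shushingeiwriwe

Attach polarity negative -nga → shushinga.
Attach aspect inchoative -iw → shushingaiw.
Attach evidentiality assumed -ri → shushingaiwri.
Attach mood subjunctive -we (after vowel 'i') → shushingaiwriwe.
Apply vowel harmony: shushingaiwriwe → shushingeiwriwe.
Nasal assimilation: no change.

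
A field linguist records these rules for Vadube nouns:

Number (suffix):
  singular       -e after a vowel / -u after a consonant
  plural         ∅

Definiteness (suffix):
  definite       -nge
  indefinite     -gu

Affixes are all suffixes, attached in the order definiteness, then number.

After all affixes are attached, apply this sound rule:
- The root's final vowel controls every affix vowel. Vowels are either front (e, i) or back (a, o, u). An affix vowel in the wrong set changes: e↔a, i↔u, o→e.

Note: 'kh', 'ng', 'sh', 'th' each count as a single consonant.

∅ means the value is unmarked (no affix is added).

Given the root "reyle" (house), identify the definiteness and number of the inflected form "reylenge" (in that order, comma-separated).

Segment: reyle-nge.
definiteness: -nge → definite.
number: ∅ → plural.

definite, plural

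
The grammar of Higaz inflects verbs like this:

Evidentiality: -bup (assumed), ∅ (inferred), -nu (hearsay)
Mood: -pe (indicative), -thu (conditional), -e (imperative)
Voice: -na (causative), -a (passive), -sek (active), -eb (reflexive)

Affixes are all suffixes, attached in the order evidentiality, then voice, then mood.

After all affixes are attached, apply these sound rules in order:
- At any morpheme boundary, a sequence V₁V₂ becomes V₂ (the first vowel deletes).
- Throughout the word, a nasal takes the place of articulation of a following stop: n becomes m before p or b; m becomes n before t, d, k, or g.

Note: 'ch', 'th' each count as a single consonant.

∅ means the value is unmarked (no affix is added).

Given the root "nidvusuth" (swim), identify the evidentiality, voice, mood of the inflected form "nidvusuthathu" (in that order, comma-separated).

Segment: nidvusuth-a-thu.
evidentiality: ∅ → inferred.
voice: -a → passive.
mood: -thu → conditional.

inferred, passive, conditional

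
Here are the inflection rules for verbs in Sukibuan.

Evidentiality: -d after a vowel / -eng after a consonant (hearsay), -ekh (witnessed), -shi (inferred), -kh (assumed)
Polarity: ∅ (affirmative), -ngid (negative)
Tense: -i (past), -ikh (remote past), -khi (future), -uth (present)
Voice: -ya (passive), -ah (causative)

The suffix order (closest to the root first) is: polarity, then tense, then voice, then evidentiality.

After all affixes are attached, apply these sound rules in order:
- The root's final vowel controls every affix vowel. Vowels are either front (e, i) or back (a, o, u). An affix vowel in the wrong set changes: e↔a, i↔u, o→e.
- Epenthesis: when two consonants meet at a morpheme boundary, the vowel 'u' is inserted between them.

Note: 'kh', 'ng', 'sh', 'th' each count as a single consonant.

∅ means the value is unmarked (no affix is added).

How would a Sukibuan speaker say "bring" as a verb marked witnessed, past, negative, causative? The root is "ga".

Attach polarity negative -ngid → gangid.
Attach tense past -i → gangidi.
Attach voice causative -ah → gangidiah.
Attach evidentiality witnessed -ekh → gangidiahekh.
Apply vowel harmony: gangidiahekh → ganguduahakh.
Epenthesis: no change.

ganguduahakh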